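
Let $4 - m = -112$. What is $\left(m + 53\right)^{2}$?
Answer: $28561$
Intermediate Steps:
$m = 116$ ($m = 4 - -112 = 4 + 112 = 116$)
$\left(m + 53\right)^{2} = \left(116 + 53\right)^{2} = 169^{2} = 28561$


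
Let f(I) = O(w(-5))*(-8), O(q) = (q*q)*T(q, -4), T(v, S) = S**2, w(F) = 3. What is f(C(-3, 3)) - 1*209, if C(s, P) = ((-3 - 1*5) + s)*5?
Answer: -1361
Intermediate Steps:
O(q) = 16*q**2 (O(q) = (q*q)*(-4)**2 = q**2*16 = 16*q**2)
C(s, P) = -40 + 5*s (C(s, P) = ((-3 - 5) + s)*5 = (-8 + s)*5 = -40 + 5*s)
f(I) = -1152 (f(I) = (16*3**2)*(-8) = (16*9)*(-8) = 144*(-8) = -1152)
f(C(-3, 3)) - 1*209 = -1152 - 1*209 = -1152 - 209 = -1361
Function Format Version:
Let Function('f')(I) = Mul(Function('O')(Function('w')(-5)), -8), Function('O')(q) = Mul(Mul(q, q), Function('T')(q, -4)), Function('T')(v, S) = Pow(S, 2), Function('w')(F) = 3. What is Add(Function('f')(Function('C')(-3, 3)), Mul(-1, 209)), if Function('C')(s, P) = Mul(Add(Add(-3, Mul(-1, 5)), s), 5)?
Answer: -1361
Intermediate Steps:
Function('O')(q) = Mul(16, Pow(q, 2)) (Function('O')(q) = Mul(Mul(q, q), Pow(-4, 2)) = Mul(Pow(q, 2), 16) = Mul(16, Pow(q, 2)))
Function('C')(s, P) = Add(-40, Mul(5, s)) (Function('C')(s, P) = Mul(Add(Add(-3, -5), s), 5) = Mul(Add(-8, s), 5) = Add(-40, Mul(5, s)))
Function('f')(I) = -1152 (Function('f')(I) = Mul(Mul(16, Pow(3, 2)), -8) = Mul(Mul(16, 9), -8) = Mul(144, -8) = -1152)
Add(Function('f')(Function('C')(-3, 3)), Mul(-1, 209)) = Add(-1152, Mul(-1, 209)) = Add(-1152, -209) = -1361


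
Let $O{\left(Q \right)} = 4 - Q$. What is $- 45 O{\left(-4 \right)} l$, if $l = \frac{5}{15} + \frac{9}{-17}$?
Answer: $\frac{1200}{17} \approx 70.588$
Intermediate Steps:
$l = - \frac{10}{51}$ ($l = 5 \cdot \frac{1}{15} + 9 \left(- \frac{1}{17}\right) = \frac{1}{3} - \frac{9}{17} = - \frac{10}{51} \approx -0.19608$)
$- 45 O{\left(-4 \right)} l = - 45 \left(4 - -4\right) \left(- \frac{10}{51}\right) = - 45 \left(4 + 4\right) \left(- \frac{10}{51}\right) = \left(-45\right) 8 \left(- \frac{10}{51}\right) = \left(-360\right) \left(- \frac{10}{51}\right) = \frac{1200}{17}$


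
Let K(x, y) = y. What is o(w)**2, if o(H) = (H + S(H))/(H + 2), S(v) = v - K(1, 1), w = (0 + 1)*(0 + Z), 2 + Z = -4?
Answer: 169/16 ≈ 10.563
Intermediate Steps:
Z = -6 (Z = -2 - 4 = -6)
w = -6 (w = (0 + 1)*(0 - 6) = 1*(-6) = -6)
S(v) = -1 + v (S(v) = v - 1*1 = v - 1 = -1 + v)
o(H) = (-1 + 2*H)/(2 + H) (o(H) = (H + (-1 + H))/(H + 2) = (-1 + 2*H)/(2 + H))
o(w)**2 = ((-1 + 2*(-6))/(2 - 6))**2 = ((-1 - 12)/(-4))**2 = (-1/4*(-13))**2 = (13/4)**2 = 169/16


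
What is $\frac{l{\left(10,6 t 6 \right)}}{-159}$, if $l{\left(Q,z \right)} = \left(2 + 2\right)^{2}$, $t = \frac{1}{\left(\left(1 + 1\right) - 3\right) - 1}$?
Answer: $- \frac{16}{159} \approx -0.10063$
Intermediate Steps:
$t = - \frac{1}{2}$ ($t = \frac{1}{\left(2 - 3\right) - 1} = \frac{1}{-1 - 1} = \frac{1}{-2} = - \frac{1}{2} \approx -0.5$)
$l{\left(Q,z \right)} = 16$ ($l{\left(Q,z \right)} = 4^{2} = 16$)
$\frac{l{\left(10,6 t 6 \right)}}{-159} = \frac{16}{-159} = 16 \left(- \frac{1}{159}\right) = - \frac{16}{159}$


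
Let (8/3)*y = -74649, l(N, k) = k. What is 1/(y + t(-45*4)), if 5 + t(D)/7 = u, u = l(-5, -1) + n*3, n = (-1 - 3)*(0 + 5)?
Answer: -8/227643 ≈ -3.5143e-5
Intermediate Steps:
n = -20 (n = -4*5 = -20)
y = -223947/8 (y = (3/8)*(-74649) = -223947/8 ≈ -27993.)
u = -61 (u = -1 - 20*3 = -1 - 60 = -61)
t(D) = -462 (t(D) = -35 + 7*(-61) = -35 - 427 = -462)
1/(y + t(-45*4)) = 1/(-223947/8 - 462) = 1/(-227643/8) = -8/227643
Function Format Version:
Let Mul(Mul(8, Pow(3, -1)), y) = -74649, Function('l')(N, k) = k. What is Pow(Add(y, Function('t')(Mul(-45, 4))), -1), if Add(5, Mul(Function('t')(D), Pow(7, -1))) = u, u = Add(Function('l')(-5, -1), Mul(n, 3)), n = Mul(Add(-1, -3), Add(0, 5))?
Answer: Rational(-8, 227643) ≈ -3.5143e-5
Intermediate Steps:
n = -20 (n = Mul(-4, 5) = -20)
y = Rational(-223947, 8) (y = Mul(Rational(3, 8), -74649) = Rational(-223947, 8) ≈ -27993.)
u = -61 (u = Add(-1, Mul(-20, 3)) = Add(-1, -60) = -61)
Function('t')(D) = -462 (Function('t')(D) = Add(-35, Mul(7, -61)) = Add(-35, -427) = -462)
Pow(Add(y, Function('t')(Mul(-45, 4))), -1) = Pow(Add(Rational(-223947, 8), -462), -1) = Pow(Rational(-227643, 8), -1) = Rational(-8, 227643)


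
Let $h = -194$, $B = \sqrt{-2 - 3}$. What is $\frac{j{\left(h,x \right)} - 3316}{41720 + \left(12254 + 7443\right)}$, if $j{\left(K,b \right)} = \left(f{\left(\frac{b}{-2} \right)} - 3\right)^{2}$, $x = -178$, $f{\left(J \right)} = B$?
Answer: $- \frac{3316}{61417} + \frac{\left(3 - i \sqrt{5}\right)^{2}}{61417} \approx -0.053926 - 0.00021845 i$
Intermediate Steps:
$B = i \sqrt{5}$ ($B = \sqrt{-5} = i \sqrt{5} \approx 2.2361 i$)
$f{\left(J \right)} = i \sqrt{5}$
$j{\left(K,b \right)} = \left(-3 + i \sqrt{5}\right)^{2}$ ($j{\left(K,b \right)} = \left(i \sqrt{5} - 3\right)^{2} = \left(-3 + i \sqrt{5}\right)^{2}$)
$\frac{j{\left(h,x \right)} - 3316}{41720 + \left(12254 + 7443\right)} = \frac{\left(3 - i \sqrt{5}\right)^{2} - 3316}{41720 + \left(12254 + 7443\right)} = \frac{-3316 + \left(3 - i \sqrt{5}\right)^{2}}{41720 + 19697} = \frac{-3316 + \left(3 - i \sqrt{5}\right)^{2}}{61417} = \left(-3316 + \left(3 - i \sqrt{5}\right)^{2}\right) \frac{1}{61417} = - \frac{3316}{61417} + \frac{\left(3 - i \sqrt{5}\right)^{2}}{61417}$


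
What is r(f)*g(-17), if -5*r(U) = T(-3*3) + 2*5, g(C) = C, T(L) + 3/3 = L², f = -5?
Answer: 306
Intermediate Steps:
T(L) = -1 + L²
r(U) = -18 (r(U) = -((-1 + (-3*3)²) + 2*5)/5 = -((-1 + (-9)²) + 10)/5 = -((-1 + 81) + 10)/5 = -(80 + 10)/5 = -⅕*90 = -18)
r(f)*g(-17) = -18*(-17) = 306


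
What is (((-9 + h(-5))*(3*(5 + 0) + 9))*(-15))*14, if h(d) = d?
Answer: 70560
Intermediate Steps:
(((-9 + h(-5))*(3*(5 + 0) + 9))*(-15))*14 = (((-9 - 5)*(3*(5 + 0) + 9))*(-15))*14 = (-14*(3*5 + 9)*(-15))*14 = (-14*(15 + 9)*(-15))*14 = (-14*24*(-15))*14 = -336*(-15)*14 = 5040*14 = 70560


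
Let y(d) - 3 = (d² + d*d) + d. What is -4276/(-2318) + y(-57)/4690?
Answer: 8747908/2717855 ≈ 3.2187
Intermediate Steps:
y(d) = 3 + d + 2*d² (y(d) = 3 + ((d² + d*d) + d) = 3 + ((d² + d²) + d) = 3 + (2*d² + d) = 3 + (d + 2*d²) = 3 + d + 2*d²)
-4276/(-2318) + y(-57)/4690 = -4276/(-2318) + (3 - 57 + 2*(-57)²)/4690 = -4276*(-1/2318) + (3 - 57 + 2*3249)*(1/4690) = 2138/1159 + (3 - 57 + 6498)*(1/4690) = 2138/1159 + 6444*(1/4690) = 2138/1159 + 3222/2345 = 8747908/2717855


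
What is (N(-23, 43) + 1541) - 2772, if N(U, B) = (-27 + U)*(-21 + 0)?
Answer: -181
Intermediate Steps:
N(U, B) = 567 - 21*U (N(U, B) = (-27 + U)*(-21) = 567 - 21*U)
(N(-23, 43) + 1541) - 2772 = ((567 - 21*(-23)) + 1541) - 2772 = ((567 + 483) + 1541) - 2772 = (1050 + 1541) - 2772 = 2591 - 2772 = -181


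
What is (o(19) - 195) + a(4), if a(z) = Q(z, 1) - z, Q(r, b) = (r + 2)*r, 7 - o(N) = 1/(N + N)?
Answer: -6385/38 ≈ -168.03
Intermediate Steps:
o(N) = 7 - 1/(2*N) (o(N) = 7 - 1/(N + N) = 7 - 1/(2*N))
Q(r, b) = r*(2 + r) (Q(r, b) = (2 + r)*r = r*(2 + r))
a(z) = -z + z*(2 + z) (a(z) = z*(2 + z) - z = -z + z*(2 + z))
(o(19) - 195) + a(4) = ((7 - ½/19) - 195) + 4*(1 + 4) = ((7 - ½*1/19) - 195) + 4*5 = ((7 - 1/38) - 195) + 20 = (265/38 - 195) + 20 = -7145/38 + 20 = -6385/38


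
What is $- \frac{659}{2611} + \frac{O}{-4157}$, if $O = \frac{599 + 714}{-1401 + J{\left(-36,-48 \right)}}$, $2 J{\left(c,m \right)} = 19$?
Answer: $- \frac{7617069043}{30206478841} \approx -0.25217$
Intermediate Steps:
$J{\left(c,m \right)} = \frac{19}{2}$ ($J{\left(c,m \right)} = \frac{1}{2} \cdot 19 = \frac{19}{2}$)
$O = - \frac{2626}{2783}$ ($O = \frac{599 + 714}{-1401 + \frac{19}{2}} = \frac{1313}{- \frac{2783}{2}} = 1313 \left(- \frac{2}{2783}\right) = - \frac{2626}{2783} \approx -0.94359$)
$- \frac{659}{2611} + \frac{O}{-4157} = - \frac{659}{2611} - \frac{2626}{2783 \left(-4157\right)} = \left(-659\right) \frac{1}{2611} - - \frac{2626}{11568931} = - \frac{659}{2611} + \frac{2626}{11568931} = - \frac{7617069043}{30206478841}$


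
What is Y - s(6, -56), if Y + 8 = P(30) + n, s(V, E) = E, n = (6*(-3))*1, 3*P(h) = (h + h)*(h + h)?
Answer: 1230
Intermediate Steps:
P(h) = 4*h²/3 (P(h) = ((h + h)*(h + h))/3 = ((2*h)*(2*h))/3 = (4*h²)/3 = 4*h²/3)
n = -18 (n = -18*1 = -18)
Y = 1174 (Y = -8 + ((4/3)*30² - 18) = -8 + ((4/3)*900 - 18) = -8 + (1200 - 18) = -8 + 1182 = 1174)
Y - s(6, -56) = 1174 - 1*(-56) = 1174 + 56 = 1230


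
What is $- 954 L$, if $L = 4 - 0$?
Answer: $-3816$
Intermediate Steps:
$L = 4$ ($L = 4 + 0 = 4$)
$- 954 L = \left(-954\right) 4 = -3816$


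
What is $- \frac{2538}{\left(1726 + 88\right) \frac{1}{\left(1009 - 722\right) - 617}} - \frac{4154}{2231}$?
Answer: $\frac{930508192}{2023517} \approx 459.85$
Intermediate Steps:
$- \frac{2538}{\left(1726 + 88\right) \frac{1}{\left(1009 - 722\right) - 617}} - \frac{4154}{2231} = - \frac{2538}{1814 \frac{1}{\left(1009 - 722\right) - 617}} - \frac{4154}{2231} = - \frac{2538}{1814 \frac{1}{287 - 617}} - \frac{4154}{2231} = - \frac{2538}{1814 \frac{1}{-330}} - \frac{4154}{2231} = - \frac{2538}{1814 \left(- \frac{1}{330}\right)} - \frac{4154}{2231} = - \frac{2538}{- \frac{907}{165}} - \frac{4154}{2231} = \left(-2538\right) \left(- \frac{165}{907}\right) - \frac{4154}{2231} = \frac{418770}{907} - \frac{4154}{2231} = \frac{930508192}{2023517}$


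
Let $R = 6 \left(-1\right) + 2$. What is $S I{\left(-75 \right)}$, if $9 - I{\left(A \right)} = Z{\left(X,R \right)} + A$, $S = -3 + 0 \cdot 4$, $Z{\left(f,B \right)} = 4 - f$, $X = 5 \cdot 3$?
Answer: $-285$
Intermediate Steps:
$X = 15$
$R = -4$ ($R = -6 + 2 = -4$)
$S = -3$ ($S = -3 + 0 = -3$)
$I{\left(A \right)} = 20 - A$ ($I{\left(A \right)} = 9 - \left(\left(4 - 15\right) + A\right) = 9 - \left(-11 + A\right) = 20 - A$)
$S I{\left(-75 \right)} = - 3 \left(20 - -75\right) = - 3 \left(20 + 75\right) = \left(-3\right) 95 = -285$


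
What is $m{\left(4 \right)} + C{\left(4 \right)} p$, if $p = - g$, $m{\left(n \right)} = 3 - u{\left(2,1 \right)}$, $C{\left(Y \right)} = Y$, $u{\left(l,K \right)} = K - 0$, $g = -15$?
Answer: $62$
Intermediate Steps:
$u{\left(l,K \right)} = K$ ($u{\left(l,K \right)} = K + 0 = K$)
$m{\left(n \right)} = 2$ ($m{\left(n \right)} = 3 - 1 = 2$)
$p = 15$ ($p = \left(-1\right) \left(-15\right) = 15$)
$m{\left(4 \right)} + C{\left(4 \right)} p = 2 + 4 \cdot 15 = 2 + 60 = 62$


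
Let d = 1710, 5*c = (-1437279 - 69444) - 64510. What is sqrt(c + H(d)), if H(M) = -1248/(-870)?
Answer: I*sqrt(6607004605)/145 ≈ 560.58*I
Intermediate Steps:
c = -1571233/5 (c = ((-1437279 - 69444) - 64510)/5 = (-1506723 - 64510)/5 = (1/5)*(-1571233) = -1571233/5 ≈ -3.1425e+5)
H(M) = 208/145 (H(M) = -1248*(-1/870) = 208/145)
sqrt(c + H(d)) = sqrt(-1571233/5 + 208/145) = sqrt(-45565549/145) = I*sqrt(6607004605)/145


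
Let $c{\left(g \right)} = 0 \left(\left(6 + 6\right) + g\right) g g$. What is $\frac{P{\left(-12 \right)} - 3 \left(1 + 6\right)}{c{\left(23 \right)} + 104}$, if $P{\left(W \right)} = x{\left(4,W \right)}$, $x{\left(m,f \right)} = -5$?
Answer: $- \frac{1}{4} \approx -0.25$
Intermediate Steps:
$P{\left(W \right)} = -5$
$c{\left(g \right)} = 0$ ($c{\left(g \right)} = 0 \left(12 + g\right) g g = 0 g g = 0 g = 0$)
$\frac{P{\left(-12 \right)} - 3 \left(1 + 6\right)}{c{\left(23 \right)} + 104} = \frac{-5 - 3 \left(1 + 6\right)}{0 + 104} = \frac{-5 - 21}{104} = \left(-5 - 21\right) \frac{1}{104} = \left(-26\right) \frac{1}{104} = - \frac{1}{4}$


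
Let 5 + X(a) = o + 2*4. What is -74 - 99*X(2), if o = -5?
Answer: 124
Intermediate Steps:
X(a) = -2 (X(a) = -5 + (-5 + 2*4) = -5 + (-5 + 8) = -5 + 3 = -2)
-74 - 99*X(2) = -74 - 99*(-2) = -74 + 198 = 124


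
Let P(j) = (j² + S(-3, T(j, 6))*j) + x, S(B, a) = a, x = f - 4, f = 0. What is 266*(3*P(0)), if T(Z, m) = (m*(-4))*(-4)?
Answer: -3192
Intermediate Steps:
T(Z, m) = 16*m (T(Z, m) = -4*m*(-4) = 16*m)
x = -4 (x = 0 - 4 = -4)
P(j) = -4 + j² + 96*j (P(j) = (j² + (16*6)*j) - 4 = (j² + 96*j) - 4 = -4 + j² + 96*j)
266*(3*P(0)) = 266*(3*(-4 + 0² + 96*0)) = 266*(3*(-4 + 0 + 0)) = 266*(3*(-4)) = 266*(-12) = -3192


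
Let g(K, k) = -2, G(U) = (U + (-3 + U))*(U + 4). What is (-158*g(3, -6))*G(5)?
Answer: 19908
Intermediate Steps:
G(U) = (-3 + 2*U)*(4 + U)
(-158*g(3, -6))*G(5) = (-158*(-2))*(-12 + 2*5² + 5*5) = 316*(-12 + 2*25 + 25) = 316*(-12 + 50 + 25) = 316*63 = 19908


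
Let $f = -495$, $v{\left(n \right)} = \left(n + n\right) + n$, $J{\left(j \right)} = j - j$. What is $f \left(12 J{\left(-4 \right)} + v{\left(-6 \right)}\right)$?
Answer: $8910$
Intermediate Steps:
$J{\left(j \right)} = 0$
$v{\left(n \right)} = 3 n$ ($v{\left(n \right)} = 2 n + n = 3 n$)
$f \left(12 J{\left(-4 \right)} + v{\left(-6 \right)}\right) = - 495 \left(12 \cdot 0 + 3 \left(-6\right)\right) = - 495 \left(0 - 18\right) = \left(-495\right) \left(-18\right) = 8910$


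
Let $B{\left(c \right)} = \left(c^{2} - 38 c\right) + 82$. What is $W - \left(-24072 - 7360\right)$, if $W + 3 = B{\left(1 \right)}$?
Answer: $31474$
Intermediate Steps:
$B{\left(c \right)} = 82 + c^{2} - 38 c$
$W = 42$ ($W = -3 + \left(82 + 1^{2} - 38\right) = -3 + \left(82 + 1 - 38\right) = -3 + 45 = 42$)
$W - \left(-24072 - 7360\right) = 42 - \left(-24072 - 7360\right) = 42 - -31432 = 42 + 31432 = 31474$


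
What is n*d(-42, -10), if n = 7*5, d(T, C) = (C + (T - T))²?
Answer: 3500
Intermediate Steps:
d(T, C) = C² (d(T, C) = (C + 0)² = C²)
n = 35
n*d(-42, -10) = 35*(-10)² = 35*100 = 3500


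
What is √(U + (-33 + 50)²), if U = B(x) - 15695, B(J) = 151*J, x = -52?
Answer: I*√23258 ≈ 152.51*I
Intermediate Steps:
U = -23547 (U = 151*(-52) - 15695 = -7852 - 15695 = -23547)
√(U + (-33 + 50)²) = √(-23547 + (-33 + 50)²) = √(-23547 + 17²) = √(-23547 + 289) = √(-23258) = I*√23258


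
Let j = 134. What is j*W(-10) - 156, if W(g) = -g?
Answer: 1184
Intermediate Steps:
j*W(-10) - 156 = 134*(-1*(-10)) - 156 = 134*10 - 156 = 1340 - 156 = 1184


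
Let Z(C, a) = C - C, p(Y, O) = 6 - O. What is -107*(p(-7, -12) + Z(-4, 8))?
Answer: -1926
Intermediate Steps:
Z(C, a) = 0
-107*(p(-7, -12) + Z(-4, 8)) = -107*((6 - 1*(-12)) + 0) = -107*((6 + 12) + 0) = -107*(18 + 0) = -107*18 = -1926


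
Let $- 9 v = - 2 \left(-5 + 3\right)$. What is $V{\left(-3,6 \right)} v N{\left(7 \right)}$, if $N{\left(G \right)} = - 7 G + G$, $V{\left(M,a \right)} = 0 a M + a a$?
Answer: $672$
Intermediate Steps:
$V{\left(M,a \right)} = a^{2}$ ($V{\left(M,a \right)} = 0 M + a^{2} = 0 + a^{2} = a^{2}$)
$N{\left(G \right)} = - 6 G$
$v = - \frac{4}{9}$ ($v = - \frac{\left(-2\right) \left(-5 + 3\right)}{9} = - \frac{\left(-2\right) \left(-2\right)}{9} = \left(- \frac{1}{9}\right) 4 = - \frac{4}{9} \approx -0.44444$)
$V{\left(-3,6 \right)} v N{\left(7 \right)} = 6^{2} \left(- \frac{4}{9}\right) \left(\left(-6\right) 7\right) = 36 \left(- \frac{4}{9}\right) \left(-42\right) = \left(-16\right) \left(-42\right) = 672$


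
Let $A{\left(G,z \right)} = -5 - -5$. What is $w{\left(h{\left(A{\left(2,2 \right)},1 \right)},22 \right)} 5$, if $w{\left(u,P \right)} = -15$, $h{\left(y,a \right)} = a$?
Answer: $-75$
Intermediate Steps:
$A{\left(G,z \right)} = 0$ ($A{\left(G,z \right)} = -5 + 5 = 0$)
$w{\left(h{\left(A{\left(2,2 \right)},1 \right)},22 \right)} 5 = \left(-15\right) 5 = -75$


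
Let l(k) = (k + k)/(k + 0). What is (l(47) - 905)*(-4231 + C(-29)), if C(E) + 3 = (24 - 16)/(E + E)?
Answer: 110879370/29 ≈ 3.8234e+6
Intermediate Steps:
l(k) = 2 (l(k) = (2*k)/k = 2)
C(E) = -3 + 4/E (C(E) = -3 + (24 - 16)/(E + E) = -3 + 8/((2*E)) = -3 + 8*(1/(2*E)) = -3 + 4/E)
(l(47) - 905)*(-4231 + C(-29)) = (2 - 905)*(-4231 + (-3 + 4/(-29))) = -903*(-4231 + (-3 + 4*(-1/29))) = -903*(-4231 + (-3 - 4/29)) = -903*(-4231 - 91/29) = -903*(-122790/29) = 110879370/29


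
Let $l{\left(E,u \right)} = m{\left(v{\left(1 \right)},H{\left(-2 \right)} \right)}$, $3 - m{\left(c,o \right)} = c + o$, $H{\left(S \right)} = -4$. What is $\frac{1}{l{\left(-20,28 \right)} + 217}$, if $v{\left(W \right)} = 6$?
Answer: $\frac{1}{218} \approx 0.0045872$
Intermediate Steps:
$m{\left(c,o \right)} = 3 - c - o$ ($m{\left(c,o \right)} = 3 - \left(c + o\right) = 3 - c - o$)
$l{\left(E,u \right)} = 1$ ($l{\left(E,u \right)} = 3 - 6 - -4 = 3 - 6 + 4 = 1$)
$\frac{1}{l{\left(-20,28 \right)} + 217} = \frac{1}{1 + 217} = \frac{1}{218}$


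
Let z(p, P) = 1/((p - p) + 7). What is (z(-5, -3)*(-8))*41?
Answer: -328/7 ≈ -46.857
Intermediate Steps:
z(p, P) = ⅐ (z(p, P) = 1/(0 + 7) = 1/7 = ⅐)
(z(-5, -3)*(-8))*41 = ((⅐)*(-8))*41 = -8/7*41 = -328/7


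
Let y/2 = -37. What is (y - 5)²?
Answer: 6241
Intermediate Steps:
y = -74 (y = 2*(-37) = -74)
(y - 5)² = (-74 - 5)² = (-79)² = 6241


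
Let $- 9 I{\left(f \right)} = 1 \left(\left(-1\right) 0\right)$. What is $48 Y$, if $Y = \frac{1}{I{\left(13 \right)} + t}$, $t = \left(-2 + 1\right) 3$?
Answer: $-16$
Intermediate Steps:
$I{\left(f \right)} = 0$ ($I{\left(f \right)} = - \frac{1 \left(\left(-1\right) 0\right)}{9} = - \frac{1 \cdot 0}{9} = \left(- \frac{1}{9}\right) 0 = 0$)
$t = -3$ ($t = \left(-1\right) 3 = -3$)
$Y = - \frac{1}{3}$ ($Y = \frac{1}{0 - 3} = \frac{1}{-3} = - \frac{1}{3} \approx -0.33333$)
$48 Y = 48 \left(- \frac{1}{3}\right) = -16$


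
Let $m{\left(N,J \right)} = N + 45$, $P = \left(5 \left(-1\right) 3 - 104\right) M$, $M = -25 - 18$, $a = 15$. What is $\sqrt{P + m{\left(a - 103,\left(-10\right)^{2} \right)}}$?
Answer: $\sqrt{5074} \approx 71.232$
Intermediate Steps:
$M = -43$ ($M = -25 - 18 = -43$)
$P = 5117$ ($P = \left(5 \left(-1\right) 3 - 104\right) \left(-43\right) = \left(\left(-5\right) 3 - 104\right) \left(-43\right) = \left(-15 - 104\right) \left(-43\right) = \left(-119\right) \left(-43\right) = 5117$)
$m{\left(N,J \right)} = 45 + N$
$\sqrt{P + m{\left(a - 103,\left(-10\right)^{2} \right)}} = \sqrt{5117 + \left(45 + \left(15 - 103\right)\right)} = \sqrt{5117 + \left(45 - 88\right)} = \sqrt{5117 - 43} = \sqrt{5074}$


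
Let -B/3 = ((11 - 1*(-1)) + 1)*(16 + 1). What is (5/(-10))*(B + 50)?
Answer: 613/2 ≈ 306.50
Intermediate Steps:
B = -663 (B = -3*((11 - 1*(-1)) + 1)*(16 + 1) = -3*((11 + 1) + 1)*17 = -3*(12 + 1)*17 = -39*17 = -3*221 = -663)
(5/(-10))*(B + 50) = (5/(-10))*(-663 + 50) = (5*(-1/10))*(-613) = -1/2*(-613) = 613/2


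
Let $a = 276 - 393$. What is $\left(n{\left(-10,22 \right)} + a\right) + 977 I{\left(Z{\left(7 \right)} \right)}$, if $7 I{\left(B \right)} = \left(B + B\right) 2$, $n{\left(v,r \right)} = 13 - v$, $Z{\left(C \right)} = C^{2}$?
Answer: $27262$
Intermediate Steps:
$I{\left(B \right)} = \frac{4 B}{7}$ ($I{\left(B \right)} = \frac{\left(B + B\right) 2}{7} = \frac{2 B 2}{7} = \frac{4 B}{7}$)
$a = -117$ ($a = 276 - 393 = -117$)
$\left(n{\left(-10,22 \right)} + a\right) + 977 I{\left(Z{\left(7 \right)} \right)} = \left(\left(13 - -10\right) - 117\right) + 977 \frac{4 \cdot 7^{2}}{7} = \left(\left(13 + 10\right) - 117\right) + 977 \cdot \frac{4}{7} \cdot 49 = \left(23 - 117\right) + 977 \cdot 28 = -94 + 27356 = 27262$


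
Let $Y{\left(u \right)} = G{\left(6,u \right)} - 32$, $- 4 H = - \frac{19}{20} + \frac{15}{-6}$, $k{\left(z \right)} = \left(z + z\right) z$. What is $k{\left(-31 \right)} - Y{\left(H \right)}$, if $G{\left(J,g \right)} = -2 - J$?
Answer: $1962$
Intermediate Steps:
$k{\left(z \right)} = 2 z^{2}$ ($k{\left(z \right)} = 2 z z = 2 z^{2}$)
$H = \frac{69}{80}$ ($H = - \frac{- \frac{19}{20} + \frac{15}{-6}}{4} = - \frac{\left(-19\right) \frac{1}{20} + 15 \left(- \frac{1}{6}\right)}{4} = - \frac{- \frac{19}{20} - \frac{5}{2}}{4} = \left(- \frac{1}{4}\right) \left(- \frac{69}{20}\right) = \frac{69}{80} \approx 0.8625$)
$Y{\left(u \right)} = -40$ ($Y{\left(u \right)} = \left(-2 - 6\right) - 32 = -8 - 32 = -40$)
$k{\left(-31 \right)} - Y{\left(H \right)} = 2 \left(-31\right)^{2} - -40 = 2 \cdot 961 + 40 = 1922 + 40 = 1962$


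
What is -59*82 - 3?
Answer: -4841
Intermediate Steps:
-59*82 - 3 = -4838 - 3 = -4841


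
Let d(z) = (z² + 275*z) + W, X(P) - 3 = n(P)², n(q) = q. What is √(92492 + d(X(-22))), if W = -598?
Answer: 2*√115747 ≈ 680.43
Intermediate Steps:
X(P) = 3 + P²
d(z) = -598 + z² + 275*z (d(z) = (z² + 275*z) - 598 = -598 + z² + 275*z)
√(92492 + d(X(-22))) = √(92492 + (-598 + (3 + (-22)²)² + 275*(3 + (-22)²))) = √(92492 + (-598 + (3 + 484)² + 275*(3 + 484))) = √(92492 + (-598 + 487² + 275*487)) = √(92492 + (-598 + 237169 + 133925)) = √(92492 + 370496) = √462988 = 2*√115747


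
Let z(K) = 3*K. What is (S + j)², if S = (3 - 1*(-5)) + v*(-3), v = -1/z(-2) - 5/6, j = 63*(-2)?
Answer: 13456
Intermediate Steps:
j = -126
v = -⅔ (v = -1/(3*(-2)) - 5/6 = -1/(-6) - 5*⅙ = -1*(-⅙) - ⅚ = ⅙ - ⅚ = -⅔ ≈ -0.66667)
S = 10 (S = (3 - 1*(-5)) - ⅔*(-3) = (3 + 5) + 2 = 8 + 2 = 10)
(S + j)² = (10 - 126)² = (-116)² = 13456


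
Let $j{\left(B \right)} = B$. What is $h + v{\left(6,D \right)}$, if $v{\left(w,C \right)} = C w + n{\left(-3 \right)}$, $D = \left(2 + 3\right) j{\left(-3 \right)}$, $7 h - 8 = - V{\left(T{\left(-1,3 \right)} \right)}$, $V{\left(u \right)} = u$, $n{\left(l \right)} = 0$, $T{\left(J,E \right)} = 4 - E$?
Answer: $-89$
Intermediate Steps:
$h = 1$ ($h = \frac{8}{7} + \frac{\left(-1\right) \left(4 - 3\right)}{7} = \frac{8}{7} + \frac{\left(-1\right) 1}{7} = \frac{8}{7} + \frac{1}{7} \left(-1\right) = \frac{8}{7} - \frac{1}{7} = 1$)
$D = -15$ ($D = \left(2 + 3\right) \left(-3\right) = 5 \left(-3\right) = -15$)
$v{\left(w,C \right)} = C w$ ($v{\left(w,C \right)} = C w + 0 = C w$)
$h + v{\left(6,D \right)} = 1 - 90 = -89$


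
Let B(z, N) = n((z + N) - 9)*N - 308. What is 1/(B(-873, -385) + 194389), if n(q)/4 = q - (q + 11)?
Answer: 1/211021 ≈ 4.7389e-6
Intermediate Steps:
n(q) = -44 (n(q) = 4*(q - (q + 11)) = 4*(q - (11 + q)) = 4*(q + (-11 - q)) = 4*(-11) = -44)
B(z, N) = -308 - 44*N (B(z, N) = -44*N - 308 = -308 - 44*N)
1/(B(-873, -385) + 194389) = 1/((-308 - 44*(-385)) + 194389) = 1/((-308 + 16940) + 194389) = 1/(16632 + 194389) = 1/211021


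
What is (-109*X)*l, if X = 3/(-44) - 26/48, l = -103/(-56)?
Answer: 258221/2112 ≈ 122.26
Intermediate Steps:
l = 103/56 (l = -103*(-1/56) = 103/56 ≈ 1.8393)
X = -161/264 (X = 3*(-1/44) - 26*1/48 = -3/44 - 13/24 = -161/264 ≈ -0.60985)
(-109*X)*l = -109*(-161/264)*(103/56) = (17549/264)*(103/56) = 258221/2112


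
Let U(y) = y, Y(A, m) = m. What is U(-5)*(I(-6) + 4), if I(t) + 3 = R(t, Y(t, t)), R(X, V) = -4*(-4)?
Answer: -85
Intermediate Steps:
R(X, V) = 16
I(t) = 13 (I(t) = -3 + 16 = 13)
U(-5)*(I(-6) + 4) = -5*(13 + 4) = -5*17 = -85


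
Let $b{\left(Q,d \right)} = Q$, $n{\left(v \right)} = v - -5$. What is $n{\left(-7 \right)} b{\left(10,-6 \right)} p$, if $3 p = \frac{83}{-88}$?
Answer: $\frac{415}{66} \approx 6.2879$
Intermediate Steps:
$n{\left(v \right)} = 5 + v$ ($n{\left(v \right)} = v + 5 = 5 + v$)
$p = - \frac{83}{264}$ ($p = \frac{83 \frac{1}{-88}}{3} = \frac{83 \left(- \frac{1}{88}\right)}{3} = \frac{1}{3} \left(- \frac{83}{88}\right) = - \frac{83}{264} \approx -0.31439$)
$n{\left(-7 \right)} b{\left(10,-6 \right)} p = \left(5 - 7\right) 10 \left(- \frac{83}{264}\right) = \left(-2\right) 10 \left(- \frac{83}{264}\right) = \left(-20\right) \left(- \frac{83}{264}\right) = \frac{415}{66}$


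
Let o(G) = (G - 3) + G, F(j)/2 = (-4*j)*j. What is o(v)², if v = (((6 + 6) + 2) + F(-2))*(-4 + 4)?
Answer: 9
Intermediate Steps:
F(j) = -8*j² (F(j) = 2*((-4*j)*j) = 2*(-4*j²) = -8*j²)
v = 0 (v = (((6 + 6) + 2) - 8*(-2)²)*(-4 + 4) = ((12 + 2) - 8*4)*0 = (14 - 32)*0 = -18*0 = 0)
o(G) = -3 + 2*G (o(G) = (-3 + G) + G = -3 + 2*G)
o(v)² = (-3 + 2*0)² = (-3 + 0)² = (-3)² = 9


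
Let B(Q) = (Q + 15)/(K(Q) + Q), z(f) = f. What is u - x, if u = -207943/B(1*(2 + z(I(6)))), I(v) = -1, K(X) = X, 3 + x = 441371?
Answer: -3738887/8 ≈ -4.6736e+5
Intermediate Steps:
x = 441368 (x = -3 + 441371 = 441368)
B(Q) = (15 + Q)/(2*Q) (B(Q) = (Q + 15)/(Q + Q) = (15 + Q)/((2*Q)) = (15 + Q)*(1/(2*Q)) = (15 + Q)/(2*Q))
u = -207943/8 (u = -207943*2*(2 - 1)/(15 + 1*(2 - 1)) = -207943*2/(15 + 1*1) = -207943*2/(15 + 1) = -207943/((1/2)*1*16) = -207943/8 ≈ -25993.)
u - x = -207943/8 - 1*441368 = -207943/8 - 441368 = -3738887/8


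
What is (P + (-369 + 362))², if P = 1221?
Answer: 1473796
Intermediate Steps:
(P + (-369 + 362))² = (1221 + (-369 + 362))² = (1221 - 7)² = 1214² = 1473796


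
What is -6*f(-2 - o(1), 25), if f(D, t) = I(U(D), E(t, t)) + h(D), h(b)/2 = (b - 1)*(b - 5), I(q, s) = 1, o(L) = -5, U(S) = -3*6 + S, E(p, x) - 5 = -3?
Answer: 42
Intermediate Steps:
E(p, x) = 2 (E(p, x) = 5 - 3 = 2)
U(S) = -18 + S
h(b) = 2*(-1 + b)*(-5 + b) (h(b) = 2*((b - 1)*(b - 5)) = 2*((-1 + b)*(-5 + b)) = 2*(-1 + b)*(-5 + b))
f(D, t) = 11 - 12*D + 2*D² (f(D, t) = 1 + (10 - 12*D + 2*D²) = 11 - 12*D + 2*D²)
-6*f(-2 - o(1), 25) = -6*(11 - 12*(-2 - 1*(-5)) + 2*(-2 - 1*(-5))²) = -6*(11 - 12*(-2 + 5) + 2*(-2 + 5)²) = -6*(11 - 12*3 + 2*3²) = -6*(11 - 36 + 2*9) = -6*(11 - 36 + 18) = -6*(-7) = 42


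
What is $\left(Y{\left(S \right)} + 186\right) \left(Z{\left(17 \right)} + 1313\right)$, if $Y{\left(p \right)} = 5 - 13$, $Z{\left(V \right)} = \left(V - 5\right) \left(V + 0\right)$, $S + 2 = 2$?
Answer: $270026$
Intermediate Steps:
$S = 0$ ($S = -2 + 2 = 0$)
$Z{\left(V \right)} = V \left(-5 + V\right)$ ($Z{\left(V \right)} = \left(-5 + V\right) V = V \left(-5 + V\right)$)
$Y{\left(p \right)} = -8$ ($Y{\left(p \right)} = 5 - 13 = -8$)
$\left(Y{\left(S \right)} + 186\right) \left(Z{\left(17 \right)} + 1313\right) = \left(-8 + 186\right) \left(17 \left(-5 + 17\right) + 1313\right) = 178 \left(17 \cdot 12 + 1313\right) = 178 \left(204 + 1313\right) = 178 \cdot 1517 = 270026$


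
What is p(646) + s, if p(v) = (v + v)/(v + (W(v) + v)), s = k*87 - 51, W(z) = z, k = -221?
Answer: -57832/3 ≈ -19277.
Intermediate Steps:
s = -19278 (s = -221*87 - 51 = -19227 - 51 = -19278)
p(v) = 2/3 (p(v) = (v + v)/(v + (v + v)) = (2*v)/(v + 2*v) = (2*v)/((3*v)) = (2*v)*(1/(3*v)) = 2/3)
p(646) + s = 2/3 - 19278 = -57832/3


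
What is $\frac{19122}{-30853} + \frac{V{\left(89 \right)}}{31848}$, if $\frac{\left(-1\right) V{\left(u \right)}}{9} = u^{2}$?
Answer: $- \frac{936158991}{327535448} \approx -2.8582$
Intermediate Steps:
$V{\left(u \right)} = - 9 u^{2}$
$\frac{19122}{-30853} + \frac{V{\left(89 \right)}}{31848} = \frac{19122}{-30853} + \frac{\left(-9\right) 89^{2}}{31848} = 19122 \left(- \frac{1}{30853}\right) + \left(-9\right) 7921 \cdot \frac{1}{31848} = - \frac{19122}{30853} - \frac{23763}{10616} = - \frac{936158991}{327535448}$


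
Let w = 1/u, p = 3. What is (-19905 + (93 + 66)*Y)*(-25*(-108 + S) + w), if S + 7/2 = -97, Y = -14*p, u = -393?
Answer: -36303720803/262 ≈ -1.3856e+8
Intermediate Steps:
Y = -42 (Y = -14*3 = -42)
S = -201/2 (S = -7/2 - 97 = -201/2 ≈ -100.50)
w = -1/393 (w = 1/(-393) = -1/393 ≈ -0.0025445)
(-19905 + (93 + 66)*Y)*(-25*(-108 + S) + w) = (-19905 + (93 + 66)*(-42))*(-25*(-108 - 201/2) - 1/393) = (-19905 + 159*(-42))*(-25*(-417/2) - 1/393) = (-19905 - 6678)*(10425/2 - 1/393) = -26583*4097023/786 = -36303720803/262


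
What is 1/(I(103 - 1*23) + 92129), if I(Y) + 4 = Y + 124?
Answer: 1/92329 ≈ 1.0831e-5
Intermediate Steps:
I(Y) = 120 + Y (I(Y) = -4 + (Y + 124) = -4 + (124 + Y) = 120 + Y)
1/(I(103 - 1*23) + 92129) = 1/((120 + (103 - 1*23)) + 92129) = 1/((120 + (103 - 23)) + 92129) = 1/((120 + 80) + 92129) = 1/(200 + 92129) = 1/92329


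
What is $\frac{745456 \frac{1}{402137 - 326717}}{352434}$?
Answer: $\frac{93182}{3322571535} \approx 2.8045 \cdot 10^{-5}$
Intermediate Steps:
$\frac{745456 \frac{1}{402137 - 326717}}{352434} = \frac{745456}{402137 - 326717} \cdot \frac{1}{352434} = \frac{745456}{75420} \cdot \frac{1}{352434} = 745456 \cdot \frac{1}{75420} \cdot \frac{1}{352434} = \frac{186364}{18855} \cdot \frac{1}{352434} = \frac{93182}{3322571535}$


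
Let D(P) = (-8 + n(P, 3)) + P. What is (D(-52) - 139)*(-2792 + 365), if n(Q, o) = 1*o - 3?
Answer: 482973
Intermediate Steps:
n(Q, o) = -3 + o (n(Q, o) = o - 3 = -3 + o)
D(P) = -8 + P (D(P) = (-8 + (-3 + 3)) + P = (-8 + 0) + P = -8 + P)
(D(-52) - 139)*(-2792 + 365) = ((-8 - 52) - 139)*(-2792 + 365) = (-60 - 139)*(-2427) = -199*(-2427) = 482973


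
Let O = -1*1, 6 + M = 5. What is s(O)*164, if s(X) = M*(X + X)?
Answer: 328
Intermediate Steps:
M = -1 (M = -6 + 5 = -1)
O = -1
s(X) = -2*X (s(X) = -(X + X) = -2*X)
s(O)*164 = -2*(-1)*164 = 2*164 = 328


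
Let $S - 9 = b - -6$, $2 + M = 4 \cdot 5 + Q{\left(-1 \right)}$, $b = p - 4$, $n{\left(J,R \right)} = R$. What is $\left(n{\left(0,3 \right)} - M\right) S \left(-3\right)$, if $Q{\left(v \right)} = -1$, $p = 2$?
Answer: $546$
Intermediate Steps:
$b = -2$ ($b = 2 - 4 = -2$)
$M = 17$ ($M = -2 + \left(4 \cdot 5 - 1\right) = -2 + \left(20 - 1\right) = -2 + 19 = 17$)
$S = 13$ ($S = 9 - -4 = 9 + \left(-2 + 6\right) = 9 + 4 = 13$)
$\left(n{\left(0,3 \right)} - M\right) S \left(-3\right) = \left(3 - 17\right) 13 \left(-3\right) = \left(-14\right) 13 \left(-3\right) = \left(-182\right) \left(-3\right) = 546$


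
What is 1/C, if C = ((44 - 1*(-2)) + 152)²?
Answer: 1/39204 ≈ 2.5508e-5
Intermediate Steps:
C = 39204 (C = ((44 + 2) + 152)² = (46 + 152)² = 198² = 39204)
1/C = 1/39204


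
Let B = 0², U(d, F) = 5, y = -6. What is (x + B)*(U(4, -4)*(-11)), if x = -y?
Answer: -330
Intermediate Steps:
B = 0
x = 6 (x = -1*(-6) = 6)
(x + B)*(U(4, -4)*(-11)) = (6 + 0)*(5*(-11)) = 6*(-55) = -330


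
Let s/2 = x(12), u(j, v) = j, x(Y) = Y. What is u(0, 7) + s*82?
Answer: 1968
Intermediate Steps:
s = 24 (s = 2*12 = 24)
u(0, 7) + s*82 = 0 + 24*82 = 0 + 1968 = 1968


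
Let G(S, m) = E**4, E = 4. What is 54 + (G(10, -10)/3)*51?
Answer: 4406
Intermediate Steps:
G(S, m) = 256 (G(S, m) = 4**4 = 256)
54 + (G(10, -10)/3)*51 = 54 + (256/3)*51 = 54 + 4352 = 4406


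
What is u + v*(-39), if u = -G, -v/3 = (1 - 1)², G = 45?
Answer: -45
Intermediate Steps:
v = 0 (v = -3*(1 - 1)² = -3*0² = -3*0 = 0)
u = -45 (u = -1*45 = -45)
u + v*(-39) = -45 + 0*(-39) = -45 + 0 = -45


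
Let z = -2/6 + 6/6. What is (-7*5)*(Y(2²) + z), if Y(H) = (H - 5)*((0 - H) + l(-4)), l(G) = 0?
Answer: -490/3 ≈ -163.33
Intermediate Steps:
Y(H) = -H*(-5 + H) (Y(H) = (H - 5)*((0 - H) + 0) = (-5 + H)*(-H + 0) = (-5 + H)*(-H) = -H*(-5 + H))
z = ⅔ (z = -2*⅙ + 6*(⅙) = -⅓ + 1 = ⅔ ≈ 0.66667)
(-7*5)*(Y(2²) + z) = (-7*5)*(2²*(5 - 1*2²) + ⅔) = -35*(4*(5 - 1*4) + ⅔) = -35*(4*(5 - 4) + ⅔) = -35*(4*1 + ⅔) = -35*(4 + ⅔) = -35*14/3 = -490/3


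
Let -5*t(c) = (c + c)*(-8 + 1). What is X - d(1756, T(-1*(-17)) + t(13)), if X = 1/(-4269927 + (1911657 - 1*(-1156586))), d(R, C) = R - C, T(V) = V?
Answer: -10229935897/6008420 ≈ -1702.6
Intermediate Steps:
t(c) = 14*c/5 (t(c) = -(c + c)*(-8 + 1)/5 = -2*c*(-7)/5 = -(-14)*c/5 = 14*c/5)
X = -1/1201684 (X = 1/(-4269927 + (1911657 + 1156586)) = 1/(-4269927 + 3068243) = 1/(-1201684) = -1/1201684 ≈ -8.3217e-7)
X - d(1756, T(-1*(-17)) + t(13)) = -1/1201684 - (1756 - (-1*(-17) + (14/5)*13)) = -1/1201684 - (1756 - (17 + 182/5)) = -1/1201684 - (1756 - 1*267/5) = -1/1201684 - (1756 - 267/5) = -1/1201684 - 1*8513/5 = -1/1201684 - 8513/5 = -10229935897/6008420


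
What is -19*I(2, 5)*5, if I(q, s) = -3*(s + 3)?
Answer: 2280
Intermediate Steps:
I(q, s) = -9 - 3*s (I(q, s) = -3*(3 + s) = -9 - 3*s)
-19*I(2, 5)*5 = -19*(-9 - 3*5)*5 = -19*(-9 - 15)*5 = -19*(-24)*5 = 456*5 = 2280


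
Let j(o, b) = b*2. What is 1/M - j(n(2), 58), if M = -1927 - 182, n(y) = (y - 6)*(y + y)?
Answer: -244645/2109 ≈ -116.00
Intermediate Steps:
n(y) = 2*y*(-6 + y) (n(y) = (-6 + y)*(2*y) = 2*y*(-6 + y))
j(o, b) = 2*b
M = -2109
1/M - j(n(2), 58) = 1/(-2109) - 2*58 = -1/2109 - 1*116 = -1/2109 - 116 = -244645/2109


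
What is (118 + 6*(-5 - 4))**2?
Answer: 4096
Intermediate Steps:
(118 + 6*(-5 - 4))**2 = (118 + 6*(-9))**2 = (118 - 54)**2 = 64**2 = 4096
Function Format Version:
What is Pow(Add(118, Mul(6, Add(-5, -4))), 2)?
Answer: 4096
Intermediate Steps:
Pow(Add(118, Mul(6, Add(-5, -4))), 2) = Pow(Add(118, Mul(6, -9)), 2) = Pow(Add(118, -54), 2) = Pow(64, 2) = 4096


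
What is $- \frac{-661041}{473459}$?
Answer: $\frac{661041}{473459} \approx 1.3962$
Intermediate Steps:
$- \frac{-661041}{473459} = \left(-1\right) \left(- \frac{661041}{473459}\right) = \frac{661041}{473459}$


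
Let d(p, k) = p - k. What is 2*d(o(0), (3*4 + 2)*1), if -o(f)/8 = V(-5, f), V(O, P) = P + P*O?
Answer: -28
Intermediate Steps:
V(O, P) = P + O*P
o(f) = 32*f (o(f) = -8*f*(1 - 5) = -8*f*(-4) = -(-32)*f = 32*f)
2*d(o(0), (3*4 + 2)*1) = 2*(32*0 - (3*4 + 2)) = 2*(0 - (12 + 2)) = 2*(0 - 14) = 2*(-14) = -28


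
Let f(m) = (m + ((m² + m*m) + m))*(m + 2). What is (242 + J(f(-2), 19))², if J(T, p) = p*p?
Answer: 363609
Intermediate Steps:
f(m) = (2 + m)*(2*m + 2*m²) (f(m) = (m + ((m² + m²) + m))*(2 + m) = (m + (2*m² + m))*(2 + m) = (m + (m + 2*m²))*(2 + m) = (2*m + 2*m²)*(2 + m) = (2 + m)*(2*m + 2*m²))
J(T, p) = p²
(242 + J(f(-2), 19))² = (242 + 19²)² = (242 + 361)² = 603² = 363609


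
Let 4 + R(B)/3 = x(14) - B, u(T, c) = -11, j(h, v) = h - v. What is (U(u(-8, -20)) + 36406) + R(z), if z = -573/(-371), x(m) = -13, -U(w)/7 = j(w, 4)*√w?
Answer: 13485986/371 + 105*I*√11 ≈ 36350.0 + 348.25*I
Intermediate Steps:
U(w) = -7*√w*(-4 + w) (U(w) = -7*(w - 1*4)*√w = -7*(w - 4)*√w = -7*(-4 + w)*√w = -7*√w*(-4 + w))
z = 573/371 (z = -573*(-1/371) = 573/371 ≈ 1.5445)
R(B) = -51 - 3*B (R(B) = -12 + 3*(-13 - B) = -12 + (-39 - 3*B) = -51 - 3*B)
(U(u(-8, -20)) + 36406) + R(z) = (7*√(-11)*(4 - 1*(-11)) + 36406) + (-51 - 3*573/371) = (7*(I*√11)*(4 + 11) + 36406) + (-51 - 1719/371) = (7*(I*√11)*15 + 36406) - 20640/371 = (105*I*√11 + 36406) - 20640/371 = (36406 + 105*I*√11) - 20640/371 = 13485986/371 + 105*I*√11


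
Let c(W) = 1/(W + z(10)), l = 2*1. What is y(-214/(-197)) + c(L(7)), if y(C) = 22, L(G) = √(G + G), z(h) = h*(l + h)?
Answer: 158306/7193 - √14/14386 ≈ 22.008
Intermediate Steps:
l = 2
z(h) = h*(2 + h)
L(G) = √2*√G (L(G) = √(2*G) = √2*√G)
c(W) = 1/(120 + W) (c(W) = 1/(W + 10*(2 + 10)) = 1/(W + 10*12) = 1/(W + 120) = 1/(120 + W))
y(-214/(-197)) + c(L(7)) = 22 + 1/(120 + √2*√7) = 22 + 1/(120 + √14)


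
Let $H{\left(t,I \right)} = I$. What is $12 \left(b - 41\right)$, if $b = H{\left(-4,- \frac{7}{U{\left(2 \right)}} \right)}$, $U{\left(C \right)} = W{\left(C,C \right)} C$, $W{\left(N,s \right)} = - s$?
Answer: $-471$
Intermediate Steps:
$U{\left(C \right)} = - C^{2}$ ($U{\left(C \right)} = - C C = - C^{2}$)
$b = \frac{7}{4}$ ($b = - \frac{7}{\left(-1\right) 2^{2}} = - \frac{7}{\left(-1\right) 4} = - \frac{7}{-4} = \left(-7\right) \left(- \frac{1}{4}\right) = \frac{7}{4} \approx 1.75$)
$12 \left(b - 41\right) = 12 \left(\frac{7}{4} - 41\right) = 12 \left(- \frac{157}{4}\right) = -471$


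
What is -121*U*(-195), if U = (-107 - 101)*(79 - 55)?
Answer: -117786240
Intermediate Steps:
U = -4992 (U = -208*24 = -4992)
-121*U*(-195) = -121*(-4992)*(-195) = 604032*(-195) = -117786240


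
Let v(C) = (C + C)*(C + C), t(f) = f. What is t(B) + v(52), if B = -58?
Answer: 10758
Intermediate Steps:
v(C) = 4*C² (v(C) = (2*C)*(2*C) = 4*C²)
t(B) + v(52) = -58 + 4*52² = -58 + 4*2704 = -58 + 10816 = 10758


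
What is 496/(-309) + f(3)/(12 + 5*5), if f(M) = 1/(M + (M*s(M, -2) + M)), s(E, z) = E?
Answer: -91657/57165 ≈ -1.6034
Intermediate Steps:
f(M) = 1/(M**2 + 2*M) (f(M) = 1/(M + (M*M + M)) = 1/(M + (M**2 + M)) = 1/(M + (M + M**2)) = 1/(M**2 + 2*M))
496/(-309) + f(3)/(12 + 5*5) = 496/(-309) + (1/(3*(2 + 3)))/(12 + 5*5) = 496*(-1/309) + ((1/3)/5)/(12 + 25) = -496/309 + ((1/3)*(1/5))/37 = -496/309 + (1/15)*(1/37) = -496/309 + 1/555 = -91657/57165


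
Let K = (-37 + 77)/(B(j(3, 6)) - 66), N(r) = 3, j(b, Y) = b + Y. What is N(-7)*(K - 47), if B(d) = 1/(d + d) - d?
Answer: -192369/1349 ≈ -142.60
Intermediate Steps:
j(b, Y) = Y + b
B(d) = 1/(2*d) - d
K = -720/1349 (K = (-37 + 77)/((1/(2*(6 + 3)) - (6 + 3)) - 66) = 40/(((½)/9 - 1*9) - 66) = 40/(((½)*(⅑) - 9) - 66) = 40/((1/18 - 9) - 66) = 40/(-161/18 - 66) = 40/(-1349/18) = 40*(-18/1349) = -720/1349 ≈ -0.53373)
N(-7)*(K - 47) = 3*(-720/1349 - 47) = 3*(-64123/1349) = -192369/1349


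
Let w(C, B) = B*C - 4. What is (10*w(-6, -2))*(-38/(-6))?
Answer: 1520/3 ≈ 506.67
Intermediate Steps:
w(C, B) = -4 + B*C
(10*w(-6, -2))*(-38/(-6)) = (10*(-4 - 2*(-6)))*(-38/(-6)) = (10*(-4 + 12))*(-38*(-⅙)) = (10*8)*(19/3) = 80*(19/3) = 1520/3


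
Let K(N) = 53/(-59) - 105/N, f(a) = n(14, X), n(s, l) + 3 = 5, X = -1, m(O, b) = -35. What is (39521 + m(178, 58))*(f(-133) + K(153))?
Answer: 16452500/1003 ≈ 16403.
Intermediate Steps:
n(s, l) = 2 (n(s, l) = -3 + 5 = 2)
f(a) = 2
K(N) = -53/59 - 105/N (K(N) = 53*(-1/59) - 105/N = -53/59 - 105/N)
(39521 + m(178, 58))*(f(-133) + K(153)) = (39521 - 35)*(2 + (-53/59 - 105/153)) = 39486*(2 + (-53/59 - 105*1/153)) = 39486*(2 + (-53/59 - 35/51)) = 39486*(2 - 4768/3009) = 39486*(1250/3009) = 16452500/1003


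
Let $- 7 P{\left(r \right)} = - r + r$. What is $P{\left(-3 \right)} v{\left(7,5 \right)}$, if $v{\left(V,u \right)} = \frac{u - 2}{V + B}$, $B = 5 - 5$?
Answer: $0$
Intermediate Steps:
$B = 0$
$v{\left(V,u \right)} = \frac{-2 + u}{V}$ ($v{\left(V,u \right)} = \frac{u - 2}{V + 0} = \frac{-2 + u}{V}$)
$P{\left(r \right)} = 0$ ($P{\left(r \right)} = - \frac{- r + r}{7} = \left(- \frac{1}{7}\right) 0 = 0$)
$P{\left(-3 \right)} v{\left(7,5 \right)} = 0 \frac{-2 + 5}{7} = 0 \cdot \frac{1}{7} \cdot 3 = 0 \cdot \frac{3}{7} = 0$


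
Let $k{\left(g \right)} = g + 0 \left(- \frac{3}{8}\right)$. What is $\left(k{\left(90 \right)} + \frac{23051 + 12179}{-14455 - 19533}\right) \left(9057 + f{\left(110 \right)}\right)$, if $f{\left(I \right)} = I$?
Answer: $\frac{13859083115}{16994} \approx 8.1553 \cdot 10^{5}$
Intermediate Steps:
$k{\left(g \right)} = g$ ($k{\left(g \right)} = g + 0 \left(\left(-3\right) \frac{1}{8}\right) = g + 0 \left(- \frac{3}{8}\right) = g + 0 = g$)
$\left(k{\left(90 \right)} + \frac{23051 + 12179}{-14455 - 19533}\right) \left(9057 + f{\left(110 \right)}\right) = \left(90 + \frac{23051 + 12179}{-14455 - 19533}\right) \left(9057 + 110\right) = \left(90 + \frac{35230}{-33988}\right) 9167 = \left(90 + 35230 \left(- \frac{1}{33988}\right)\right) 9167 = \left(90 - \frac{17615}{16994}\right) 9167 = \frac{1511845}{16994} \cdot 9167 = \frac{13859083115}{16994}$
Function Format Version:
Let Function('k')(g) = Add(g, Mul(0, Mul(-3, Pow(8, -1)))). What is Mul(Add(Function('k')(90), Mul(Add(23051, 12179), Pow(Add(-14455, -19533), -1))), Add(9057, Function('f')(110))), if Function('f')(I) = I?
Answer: Rational(13859083115, 16994) ≈ 8.1553e+5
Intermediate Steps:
Function('k')(g) = g (Function('k')(g) = Add(g, Mul(0, Mul(-3, Rational(1, 8)))) = Add(g, Mul(0, Rational(-3, 8))) = Add(g, 0) = g)
Mul(Add(Function('k')(90), Mul(Add(23051, 12179), Pow(Add(-14455, -19533), -1))), Add(9057, Function('f')(110))) = Mul(Add(90, Mul(Add(23051, 12179), Pow(Add(-14455, -19533), -1))), Add(9057, 110)) = Mul(Add(90, Mul(35230, Pow(-33988, -1))), 9167) = Mul(Add(90, Mul(35230, Rational(-1, 33988))), 9167) = Mul(Add(90, Rational(-17615, 16994)), 9167) = Mul(Rational(1511845, 16994), 9167) = Rational(13859083115, 16994)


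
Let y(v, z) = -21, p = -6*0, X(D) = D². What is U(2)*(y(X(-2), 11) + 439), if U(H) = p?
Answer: 0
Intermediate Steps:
p = 0
U(H) = 0
U(2)*(y(X(-2), 11) + 439) = 0*(-21 + 439) = 0*418 = 0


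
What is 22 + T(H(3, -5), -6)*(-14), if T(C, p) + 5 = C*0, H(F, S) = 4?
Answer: 92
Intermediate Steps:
T(C, p) = -5 (T(C, p) = -5 + C*0 = -5 + 0 = -5)
22 + T(H(3, -5), -6)*(-14) = 22 - 5*(-14) = 22 + 70 = 92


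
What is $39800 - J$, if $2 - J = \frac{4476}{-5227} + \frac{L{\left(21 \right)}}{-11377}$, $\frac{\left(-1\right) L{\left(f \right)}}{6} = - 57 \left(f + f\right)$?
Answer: $\frac{2366564704962}{59467579} \approx 39796.0$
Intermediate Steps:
$L{\left(f \right)} = 684 f$ ($L{\left(f \right)} = - 6 \left(- 57 \left(f + f\right)\right) = - 6 \left(- 57 \cdot 2 f\right) = - 6 \left(- 114 f\right) = 684 f$)
$J = \frac{244939238}{59467579}$ ($J = 2 - \left(\frac{4476}{-5227} + \frac{684 \cdot 21}{-11377}\right) = 2 - \left(4476 \left(- \frac{1}{5227}\right) + 14364 \left(- \frac{1}{11377}\right)\right) = 2 - \left(- \frac{4476}{5227} - \frac{14364}{11377}\right) = 2 - - \frac{126004080}{59467579} = 2 + \frac{126004080}{59467579} = \frac{244939238}{59467579} \approx 4.1189$)
$39800 - J = 39800 - \frac{244939238}{59467579} = \frac{2366564704962}{59467579}$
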